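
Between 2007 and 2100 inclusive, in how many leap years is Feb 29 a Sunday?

Leap years in 2007–2100: 23 of them.
Feb 29 weekday advances by 5 (mod 7) from one leap year to the next four years later (or differs when a century non-leap intervenes).
Leap-day weekdays: 2008:Fri 2012:Wed 2016:Mon 2020:Sat 2024:Thu 2028:Tue 2032:Sun✓ 2036:Fri 2040:Wed 2044:Mon 2048:Sat 2052:Thu 2056:Tue 2060:Sun✓ 2064:Fri 2068:Wed 2072:Mon 2076:Sat 2080:Thu 2084:Tue 2088:Sun✓ 2092:Fri 2096:Wed
Sunday: 2032, 2060, 2088 → 3.

3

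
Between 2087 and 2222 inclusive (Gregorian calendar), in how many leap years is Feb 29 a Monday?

Leap years in 2087–2222: 32 of them.
Feb 29 weekday advances by 5 (mod 7) from one leap year to the next four years later (or differs when a century non-leap intervenes).
Leap-day weekdays: 2088:Sun 2092:Fri 2096:Wed 2104:Fri 2108:Wed 2112:Mon✓ 2116:Sat 2120:Thu 2124:Tue 2128:Sun 2132:Fri 2136:Wed 2140:Mon✓ …(6 more)… 2168:Mon✓ 2172:Sat 2176:Thu 2180:Tue 2184:Sun 2188:Fri 2192:Wed 2196:Mon✓ 2204:Wed 2208:Mon✓ 2212:Sat 2216:Thu 2220:Tue
Monday: 2112, 2140, 2168, 2196, 2208 → 5.

5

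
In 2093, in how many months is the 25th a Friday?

Check the 25th of each month of 2093: Jan 25: Sun, Feb 25: Wed, Mar 25: Wed, Apr 25: Sat, May 25: Mon, Jun 25: Thu, Jul 25: Sat, Aug 25: Tue, Sep 25: Fri, Oct 25: Sun, Nov 25: Wed, Dec 25: Fri.
Friday occurs in September, December — 2 months.

2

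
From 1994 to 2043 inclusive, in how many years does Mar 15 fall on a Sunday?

Track Mar 15's weekday year by year (advancing +1, or +2 across a Feb 29):
  1994: Tue  1995: Wed (+1)  1996: Fri (+2)  1997: Sat (+1)  1998: Sun (+1) ✓
  1999: Mon (+1)  2000: Wed (+2)  2001: Thu (+1)  2002: Fri (+1)  2003: Sat (+1)
  2004: Mon (+2)  2005: Tue (+1)  2006: Wed (+1)  2007: Thu (+1)  … (22 more years) …
  2030: Fri (+1)  2031: Sat (+1)  2032: Mon (+2)  2033: Tue (+1)  2034: Wed (+1)
  2035: Thu (+1)  2036: Sat (+2)  2037: Sun (+1) ✓  2038: Mon (+1)  2039: Tue (+1)
  2040: Thu (+2)  2041: Fri (+1)  2042: Sat (+1)  2043: Sun (+1) ✓
Sunday years: 1998, 2009, 2015, 2020, 2026, 2037, 2043 — 7 in total.

7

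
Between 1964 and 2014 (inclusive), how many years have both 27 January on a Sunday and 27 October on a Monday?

Check each year's weekday for 27 January and 27 October:
  1964: Mon/Tue  1965: Wed/Wed  1966: Thu/Thu  1967: Fri/Fri  1968: Sat/Sun  1969: Mon/Mon  1970: Tue/Tue  1971: Wed/Wed  1972: Thu/Fri  1973: Sat/Sat  1974: Sun/Sun  1975: Mon/Mon  1976: Tue/Wed  1977: Thu/Thu  …(23 more)…  2001: Sat/Sat  2002: Sun/Sun  2003: Mon/Mon  2004: Tue/Wed  2005: Thu/Thu  2006: Fri/Fri  2007: Sat/Sat  2008: Sun/Mon ✓  2009: Tue/Tue  2010: Wed/Wed  2011: Thu/Thu  2012: Fri/Sat  2013: Sun/Sun  2014: Mon/Mon
Both conditions hold in: 1980, 2008 — 2.

2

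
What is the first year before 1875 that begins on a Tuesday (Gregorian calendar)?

1867

Jan 1 advances by 2 weekdays after a leap year and by 1 after a common year.
1875: Jan 1 is Friday.
1874: Thursday
1873: Wednesday
1872: Monday (leap)
1871: Sunday
1870: Saturday
1869: Friday
1868: Wednesday (leap)
1867: Tuesday
1867 begins on a Tuesday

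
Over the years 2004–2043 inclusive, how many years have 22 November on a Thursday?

Track 22 November's weekday year by year (advancing +1, or +2 across a Feb 29):
  2004: Mon  2005: Tue (+1)  2006: Wed (+1)  2007: Thu (+1) ✓  2008: Sat (+2)
  2009: Sun (+1)  2010: Mon (+1)  2011: Tue (+1)  2012: Thu (+2) ✓  2013: Fri (+1)
  2014: Sat (+1)  2015: Sun (+1)  2016: Tue (+2)  2017: Wed (+1)  … (12 more years) …
  2030: Fri (+1)  2031: Sat (+1)  2032: Mon (+2)  2033: Tue (+1)  2034: Wed (+1)
  2035: Thu (+1) ✓  2036: Sat (+2)  2037: Sun (+1)  2038: Mon (+1)  2039: Tue (+1)
  2040: Thu (+2) ✓  2041: Fri (+1)  2042: Sat (+1)  2043: Sun (+1)
Thursday years: 2007, 2012, 2018, 2029, 2035, 2040 — 6 in total.

6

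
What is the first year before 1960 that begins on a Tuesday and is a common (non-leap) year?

Jan 1 advances by 2 weekdays after a leap year and by 1 after a common year.
1960: Jan 1 is Friday (leap).
1959: Thursday
1958: Wednesday
1957: Tuesday
1957 begins on a Tuesday and is a common year.

1957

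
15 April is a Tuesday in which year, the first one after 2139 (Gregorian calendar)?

From one year to the next, a fixed date's weekday advances by 1, or by 2 when a Feb 29 lies between the two dates.
2139: April 15 is Wednesday.
2140: Friday (+2)
2141: Saturday (+1)
2142: Sunday (+1)
2143: Monday (+1)
2144: Wednesday (+2)
2145: Thursday (+1)
2146: Friday (+1)
2147: Saturday (+1)
2148: Monday (+2)
2149: Tuesday (+1)
15 April falls on a Tuesday in 2149.

2149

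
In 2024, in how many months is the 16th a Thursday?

Check the 16th of each month of 2024: Jan 16: Tue, Feb 16: Fri, Mar 16: Sat, Apr 16: Tue, May 16: Thu, Jun 16: Sun, Jul 16: Tue, Aug 16: Fri, Sep 16: Mon, Oct 16: Wed, Nov 16: Sat, Dec 16: Mon.
Thursday occurs in May — 1 month.

1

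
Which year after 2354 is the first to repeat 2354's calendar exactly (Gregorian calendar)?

2365

Two years share a calendar iff Jan 1 falls on the same weekday and both are leap or both are common. 2354: Jan 1 is Friday, common year.
2355: Jan 1 Saturday, common
2356: Jan 1 Sunday, leap
2357: Jan 1 Tuesday, common
2358: Jan 1 Wednesday, common
2359: Jan 1 Thursday, common
2360: Jan 1 Friday, leap
2361: Jan 1 Sunday, common
2362: Jan 1 Monday, common
2363: Jan 1 Tuesday, common
2364: Jan 1 Wednesday, leap
2365: Jan 1 Friday, common
2365 matches on both conditions.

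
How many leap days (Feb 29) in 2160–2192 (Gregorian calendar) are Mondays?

1

Leap years in 2160–2192: 9 of them.
Feb 29 weekday advances by 5 (mod 7) from one leap year to the next four years later (or differs when a century non-leap intervenes).
Leap-day weekdays: 2160:Fri 2164:Wed 2168:Mon✓ 2172:Sat 2176:Thu 2180:Tue 2184:Sun 2188:Fri 2192:Wed
Monday: 2168 → 1.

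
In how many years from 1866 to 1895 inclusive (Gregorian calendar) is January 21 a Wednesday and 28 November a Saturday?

3

Check each year's weekday for January 21 and 28 November:
  1866: Sun/Wed  1867: Mon/Thu  1868: Tue/Sat  1869: Thu/Sun  1870: Fri/Mon  1871: Sat/Tue  1872: Sun/Thu  1873: Tue/Fri  1874: Wed/Sat ✓  1875: Thu/Sun  1876: Fri/Tue  1877: Sun/Wed  1878: Mon/Thu  1879: Tue/Fri  1880: Wed/Sun  1881: Fri/Mon  1882: Sat/Tue  1883: Sun/Wed  1884: Mon/Fri  1885: Wed/Sat ✓  1886: Thu/Sun  1887: Fri/Mon  1888: Sat/Wed  1889: Mon/Thu  1890: Tue/Fri  1891: Wed/Sat ✓  1892: Thu/Mon  1893: Sat/Tue  1894: Sun/Wed  1895: Mon/Thu
Both conditions hold in: 1874, 1885, 1891 — 3.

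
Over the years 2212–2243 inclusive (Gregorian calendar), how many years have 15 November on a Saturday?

Track 15 November's weekday year by year (advancing +1, or +2 across a Feb 29):
  2212: Sun  2213: Mon (+1)  2214: Tue (+1)  2215: Wed (+1)  2216: Fri (+2)
  2217: Sat (+1) ✓  2218: Sun (+1)  2219: Mon (+1)  2220: Wed (+2)  2221: Thu (+1)
  2222: Fri (+1)  2223: Sat (+1) ✓  2224: Mon (+2)  2225: Tue (+1)  … (4 more years) …
  2230: Mon (+1)  2231: Tue (+1)  2232: Thu (+2)  2233: Fri (+1)  2234: Sat (+1) ✓
  2235: Sun (+1)  2236: Tue (+2)  2237: Wed (+1)  2238: Thu (+1)  2239: Fri (+1)
  2240: Sun (+2)  2241: Mon (+1)  2242: Tue (+1)  2243: Wed (+1)
Saturday years: 2217, 2223, 2228, 2234 — 4 in total.

4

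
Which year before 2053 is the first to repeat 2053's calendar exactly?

Two years share a calendar iff Jan 1 falls on the same weekday and both are leap or both are common. 2053: Jan 1 is Wednesday, common year.
2052: Jan 1 Monday, leap
2051: Jan 1 Sunday, common
2050: Jan 1 Saturday, common
2049: Jan 1 Friday, common
2048: Jan 1 Wednesday, leap
2047: Jan 1 Tuesday, common
2046: Jan 1 Monday, common
2045: Jan 1 Sunday, common
2044: Jan 1 Friday, leap
2043: Jan 1 Thursday, common
2042: Jan 1 Wednesday, common
2042 matches on both conditions.

2042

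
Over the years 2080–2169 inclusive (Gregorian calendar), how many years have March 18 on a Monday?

12

Track March 18's weekday year by year (advancing +1, or +2 across a Feb 29):
  2080: Mon ✓  2081: Tue (+1)  2082: Wed (+1)  2083: Thu (+1)  2084: Sat (+2)
  2085: Sun (+1)  2086: Mon (+1) ✓  2087: Tue (+1)  2088: Thu (+2)  2089: Fri (+1)
  2090: Sat (+1)  2091: Sun (+1)  2092: Tue (+2)  2093: Wed (+1)  … (62 more years) …
  2156: Thu (+2)  2157: Fri (+1)  2158: Sat (+1)  2159: Sun (+1)  2160: Tue (+2)
  2161: Wed (+1)  2162: Thu (+1)  2163: Fri (+1)  2164: Sun (+2)  2165: Mon (+1) ✓
  2166: Tue (+1)  2167: Wed (+1)  2168: Fri (+2)  2169: Sat (+1)
Monday years: 2080, 2086, 2097, 2109, 2115, 2120, 2126, 2137, 2143, 2148, 2154, 2165 — 12 in total.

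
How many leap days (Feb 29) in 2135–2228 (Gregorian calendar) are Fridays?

Leap years in 2135–2228: 23 of them.
Feb 29 weekday advances by 5 (mod 7) from one leap year to the next four years later (or differs when a century non-leap intervenes).
Leap-day weekdays: 2136:Wed 2140:Mon 2144:Sat 2148:Thu 2152:Tue 2156:Sun 2160:Fri✓ 2164:Wed 2168:Mon 2172:Sat 2176:Thu 2180:Tue 2184:Sun 2188:Fri✓ 2192:Wed 2196:Mon 2204:Wed 2208:Mon 2212:Sat 2216:Thu 2220:Tue 2224:Sun 2228:Fri✓
Friday: 2160, 2188, 2228 → 3.

3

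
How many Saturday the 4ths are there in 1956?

Check the 4th of each month of 1956: Jan 4: Wed, Feb 4: Sat, Mar 4: Sun, Apr 4: Wed, May 4: Fri, Jun 4: Mon, Jul 4: Wed, Aug 4: Sat, Sep 4: Tue, Oct 4: Thu, Nov 4: Sun, Dec 4: Tue.
Saturday occurs in February, August — 2 months.

2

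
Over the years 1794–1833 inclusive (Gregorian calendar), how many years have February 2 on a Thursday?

Track February 2's weekday year by year (advancing +1, or +2 across a Feb 29):
  1794: Sun  1795: Mon (+1)  1796: Tue (+1)  1797: Thu (+2) ✓  1798: Fri (+1)
  1799: Sat (+1)  1800: Sun (+1)  1801: Mon (+1)  1802: Tue (+1)  1803: Wed (+1)
  1804: Thu (+1) ✓  1805: Sat (+2)  1806: Sun (+1)  1807: Mon (+1)  … (12 more years) …
  1820: Wed (+1)  1821: Fri (+2)  1822: Sat (+1)  1823: Sun (+1)  1824: Mon (+1)
  1825: Wed (+2)  1826: Thu (+1) ✓  1827: Fri (+1)  1828: Sat (+1)  1829: Mon (+2)
  1830: Tue (+1)  1831: Wed (+1)  1832: Thu (+1) ✓  1833: Sat (+2)
Thursday years: 1797, 1804, 1809, 1815, 1826, 1832 — 6 in total.

6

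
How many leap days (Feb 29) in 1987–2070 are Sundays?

Leap years in 1987–2070: 21 of them.
Feb 29 weekday advances by 5 (mod 7) from one leap year to the next four years later (or differs when a century non-leap intervenes).
Leap-day weekdays: 1988:Mon 1992:Sat 1996:Thu 2000:Tue 2004:Sun✓ 2008:Fri 2012:Wed 2016:Mon 2020:Sat 2024:Thu 2028:Tue 2032:Sun✓ 2036:Fri 2040:Wed 2044:Mon 2048:Sat 2052:Thu 2056:Tue 2060:Sun✓ 2064:Fri 2068:Wed
Sunday: 2004, 2032, 2060 → 3.

3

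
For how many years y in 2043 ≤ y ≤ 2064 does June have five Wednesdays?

6

June has 30 days; it has five Wednesdays when Wednesday falls among the first (month-length − 28) days — i.e. when June 1 is one of Wednesday/Tuesday.
June 1 by year: 2043:Mon 2044:Wed✓ 2045:Thu 2046:Fri 2047:Sat 2048:Mon 2049:Tue✓ 2050:Wed✓ 2051:Thu 2052:Sat 2053:Sun 2054:Mon 2055:Tue✓ 2056:Thu 2057:Fri 2058:Sat 2059:Sun 2060:Tue✓ 2061:Wed✓ 2062:Thu 2063:Fri 2064:Sun
Years with five Wednesdays: 2044, 2049, 2050, 2055, 2060, 2061 → 6.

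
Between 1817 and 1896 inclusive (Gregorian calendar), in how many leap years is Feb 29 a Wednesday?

3

Leap years in 1817–1896: 20 of them.
Feb 29 weekday advances by 5 (mod 7) from one leap year to the next four years later (or differs when a century non-leap intervenes).
Leap-day weekdays: 1820:Tue 1824:Sun 1828:Fri 1832:Wed✓ 1836:Mon 1840:Sat 1844:Thu 1848:Tue 1852:Sun 1856:Fri 1860:Wed✓ 1864:Mon 1868:Sat 1872:Thu 1876:Tue 1880:Sun 1884:Fri 1888:Wed✓ 1892:Mon 1896:Sat
Wednesday: 1832, 1860, 1888 → 3.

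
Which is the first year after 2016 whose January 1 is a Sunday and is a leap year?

Jan 1 advances by 2 weekdays after a leap year and by 1 after a common year.
2016: Jan 1 is Friday (leap).
2017: Sunday
2018: Monday
2019: Tuesday
2020: Wednesday (leap)
2021: Friday
2022: Saturday
2023: Sunday
2024: Monday (leap)
2025: Wednesday
2026: Thursday
2027: Friday
2028: Saturday (leap)
2029: Monday
2030: Tuesday
2031: Wednesday
2032: Thursday (leap)
2033: Saturday
2034: Sunday
2035: Monday
2036: Tuesday (leap)
2037: Thursday
2038: Friday
2039: Saturday
2040: Sunday (leap)
2040 begins on a Sunday and is a leap year.

2040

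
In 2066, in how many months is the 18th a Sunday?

2

Check the 18th of each month of 2066: Jan 18: Mon, Feb 18: Thu, Mar 18: Thu, Apr 18: Sun, May 18: Tue, Jun 18: Fri, Jul 18: Sun, Aug 18: Wed, Sep 18: Sat, Oct 18: Mon, Nov 18: Thu, Dec 18: Sat.
Sunday occurs in April, July — 2 months.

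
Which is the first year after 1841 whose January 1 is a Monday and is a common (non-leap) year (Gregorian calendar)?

Jan 1 advances by 2 weekdays after a leap year and by 1 after a common year.
1841: Jan 1 is Friday.
1842: Saturday
1843: Sunday
1844: Monday (leap)
1845: Wednesday
1846: Thursday
1847: Friday
1848: Saturday (leap)
1849: Monday
1849 begins on a Monday and is a common year.

1849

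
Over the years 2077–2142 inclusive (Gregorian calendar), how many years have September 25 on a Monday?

Track September 25's weekday year by year (advancing +1, or +2 across a Feb 29):
  2077: Sat  2078: Sun (+1)  2079: Mon (+1) ✓  2080: Wed (+2)  2081: Thu (+1)
  2082: Fri (+1)  2083: Sat (+1)  2084: Mon (+2) ✓  2085: Tue (+1)  2086: Wed (+1)
  2087: Thu (+1)  2088: Sat (+2)  2089: Sun (+1)  2090: Mon (+1) ✓  … (38 more years) …
  2129: Sun (+1)  2130: Mon (+1) ✓  2131: Tue (+1)  2132: Thu (+2)  2133: Fri (+1)
  2134: Sat (+1)  2135: Sun (+1)  2136: Tue (+2)  2137: Wed (+1)  2138: Thu (+1)
  2139: Fri (+1)  2140: Sun (+2)  2141: Mon (+1) ✓  2142: Tue (+1)
Monday years: 2079, 2084, 2090, 2102, 2113, 2119, 2124, 2130, 2141 — 9 in total.

9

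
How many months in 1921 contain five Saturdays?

5

A month of length L has five Saturdays iff its first Saturday is on day ≤ L−28 (so day 1–3 in a 31-day month, 1–2 in a 30-day month, day 1 in a leap February).
Checking each month of 1921: Jan starts Sat (31d) ✓; Feb starts Tue (28d); Mar starts Tue (31d); Apr starts Fri (30d) ✓; May starts Sun (31d); Jun starts Wed (30d); Jul starts Fri (31d) ✓; Aug starts Mon (31d); Sep starts Thu (30d); Oct starts Sat (31d) ✓; Nov starts Tue (30d); Dec starts Thu (31d) ✓.
Five-Saturday months: January, April, July, October, December → 5.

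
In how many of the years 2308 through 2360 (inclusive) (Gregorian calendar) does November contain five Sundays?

16

November has 30 days; it has five Sundays when Sunday falls among the first (month-length − 28) days — i.e. when November 1 is one of Sunday/Saturday.
November 1 by year: 2308:Sun✓ 2309:Mon 2310:Tue 2311:Wed 2312:Fri 2313:Sat✓ 2314:Sun✓ 2315:Mon 2316:Wed 2317:Thu 2318:Fri 2319:Sat✓ 2320:Mon 2321:Tue 2322:Wed …(23 more)… 2346:Fri 2347:Sat✓ 2348:Mon 2349:Tue 2350:Wed 2351:Thu 2352:Sat✓ 2353:Sun✓ 2354:Mon 2355:Tue 2356:Thu 2357:Fri 2358:Sat✓ 2359:Sun✓ 2360:Tue
Years with five Sundays: 2308, 2313, 2314, 2319, 2324, 2325, 2330, 2331, 2336, 2341, 2342, 2347, 2352, 2353, 2358, 2359 → 16.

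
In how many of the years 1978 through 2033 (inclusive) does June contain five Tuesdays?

16

June has 30 days; it has five Tuesdays when Tuesday falls among the first (month-length − 28) days — i.e. when June 1 is one of Tuesday/Monday.
June 1 by year: 1978:Thu 1979:Fri 1980:Sun 1981:Mon✓ 1982:Tue✓ 1983:Wed 1984:Fri 1985:Sat 1986:Sun 1987:Mon✓ 1988:Wed 1989:Thu 1990:Fri 1991:Sat 1992:Mon✓ …(26 more)… 2019:Sat 2020:Mon✓ 2021:Tue✓ 2022:Wed 2023:Thu 2024:Sat 2025:Sun 2026:Mon✓ 2027:Tue✓ 2028:Thu 2029:Fri 2030:Sat 2031:Sun 2032:Tue✓ 2033:Wed
Years with five Tuesdays: 1981, 1982, 1987, 1992, 1993, 1998, 1999, 2004, 2009, 2010, 2015, 2020, 2021, 2026, 2027, 2032 → 16.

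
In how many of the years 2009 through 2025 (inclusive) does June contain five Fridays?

4

June has 30 days; it has five Fridays when Friday falls among the first (month-length − 28) days — i.e. when June 1 is one of Friday/Thursday.
June 1 by year: 2009:Mon 2010:Tue 2011:Wed 2012:Fri✓ 2013:Sat 2014:Sun 2015:Mon 2016:Wed 2017:Thu✓ 2018:Fri✓ 2019:Sat 2020:Mon 2021:Tue 2022:Wed 2023:Thu✓ 2024:Sat 2025:Sun
Years with five Fridays: 2012, 2017, 2018, 2023 → 4.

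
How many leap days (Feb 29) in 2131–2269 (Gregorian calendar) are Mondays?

6

Leap years in 2131–2269: 34 of them.
Feb 29 weekday advances by 5 (mod 7) from one leap year to the next four years later (or differs when a century non-leap intervenes).
Leap-day weekdays: 2132:Fri 2136:Wed 2140:Mon✓ 2144:Sat 2148:Thu 2152:Tue 2156:Sun 2160:Fri 2164:Wed 2168:Mon✓ 2172:Sat 2176:Thu 2180:Tue …(8 more)… 2220:Tue 2224:Sun 2228:Fri 2232:Wed 2236:Mon✓ 2240:Sat 2244:Thu 2248:Tue 2252:Sun 2256:Fri 2260:Wed 2264:Mon✓ 2268:Sat
Monday: 2140, 2168, 2196, 2208, 2236, 2264 → 6.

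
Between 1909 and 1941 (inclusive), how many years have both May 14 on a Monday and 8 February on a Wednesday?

Check each year's weekday for May 14 and 8 February:
  1909: Fri/Mon  1910: Sat/Tue  1911: Sun/Wed  1912: Tue/Thu  1913: Wed/Sat  1914: Thu/Sun  1915: Fri/Mon  1916: Sun/Tue  1917: Mon/Thu  1918: Tue/Fri  1919: Wed/Sat  1920: Fri/Sun  1921: Sat/Tue  1922: Sun/Wed  …(5 more)…  1928: Mon/Wed ✓  1929: Tue/Fri  1930: Wed/Sat  1931: Thu/Sun  1932: Sat/Mon  1933: Sun/Wed  1934: Mon/Thu  1935: Tue/Fri  1936: Thu/Sat  1937: Fri/Mon  1938: Sat/Tue  1939: Sun/Wed  1940: Tue/Thu  1941: Wed/Sat
Both conditions hold in: 1928 — 1.

1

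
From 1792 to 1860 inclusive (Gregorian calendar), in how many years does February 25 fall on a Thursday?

10

Track February 25's weekday year by year (advancing +1, or +2 across a Feb 29):
  1792: Sat  1793: Mon (+2)  1794: Tue (+1)  1795: Wed (+1)  1796: Thu (+1) ✓
  1797: Sat (+2)  1798: Sun (+1)  1799: Mon (+1)  1800: Tue (+1)  1801: Wed (+1)
  1802: Thu (+1) ✓  1803: Fri (+1)  1804: Sat (+1)  1805: Mon (+2)  … (41 more years) …
  1847: Thu (+1) ✓  1848: Fri (+1)  1849: Sun (+2)  1850: Mon (+1)  1851: Tue (+1)
  1852: Wed (+1)  1853: Fri (+2)  1854: Sat (+1)  1855: Sun (+1)  1856: Mon (+1)
  1857: Wed (+2)  1858: Thu (+1) ✓  1859: Fri (+1)  1860: Sat (+1)
Thursday years: 1796, 1802, 1808, 1813, 1819, 1830, 1836, 1841, 1847, 1858 — 10 in total.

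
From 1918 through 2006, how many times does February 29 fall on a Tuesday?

3

Leap years in 1918–2006: 22 of them.
Feb 29 weekday advances by 5 (mod 7) from one leap year to the next four years later (or differs when a century non-leap intervenes).
Leap-day weekdays: 1920:Sun 1924:Fri 1928:Wed 1932:Mon 1936:Sat 1940:Thu 1944:Tue✓ 1948:Sun 1952:Fri 1956:Wed 1960:Mon 1964:Sat 1968:Thu 1972:Tue✓ 1976:Sun 1980:Fri 1984:Wed 1988:Mon 1992:Sat 1996:Thu 2000:Tue✓ 2004:Sun
Tuesday: 1944, 1972, 2000 → 3.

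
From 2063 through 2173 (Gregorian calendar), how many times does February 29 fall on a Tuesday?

3

Leap years in 2063–2173: 27 of them.
Feb 29 weekday advances by 5 (mod 7) from one leap year to the next four years later (or differs when a century non-leap intervenes).
Leap-day weekdays: 2064:Fri 2068:Wed 2072:Mon 2076:Sat 2080:Thu 2084:Tue✓ 2088:Sun 2092:Fri 2096:Wed 2104:Fri 2108:Wed 2112:Mon 2116:Sat 2120:Thu 2124:Tue✓ 2128:Sun 2132:Fri 2136:Wed 2140:Mon 2144:Sat 2148:Thu 2152:Tue✓ 2156:Sun 2160:Fri 2164:Wed 2168:Mon 2172:Sat
Tuesday: 2084, 2124, 2152 → 3.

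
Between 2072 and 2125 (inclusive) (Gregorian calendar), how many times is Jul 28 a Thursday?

8

Track Jul 28's weekday year by year (advancing +1, or +2 across a Feb 29):
  2072: Thu ✓  2073: Fri (+1)  2074: Sat (+1)  2075: Sun (+1)  2076: Tue (+2)
  2077: Wed (+1)  2078: Thu (+1) ✓  2079: Fri (+1)  2080: Sun (+2)  2081: Mon (+1)
  2082: Tue (+1)  2083: Wed (+1)  2084: Fri (+2)  2085: Sat (+1)  … (26 more years) …
  2112: Thu (+2) ✓  2113: Fri (+1)  2114: Sat (+1)  2115: Sun (+1)  2116: Tue (+2)
  2117: Wed (+1)  2118: Thu (+1) ✓  2119: Fri (+1)  2120: Sun (+2)  2121: Mon (+1)
  2122: Tue (+1)  2123: Wed (+1)  2124: Fri (+2)  2125: Sat (+1)
Thursday years: 2072, 2078, 2089, 2095, 2101, 2107, 2112, 2118 — 8 in total.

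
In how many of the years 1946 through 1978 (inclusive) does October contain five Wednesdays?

October has 31 days; it has five Wednesdays when Wednesday falls among the first (month-length − 28) days — i.e. when October 1 is one of Wednesday/Tuesday/Monday.
October 1 by year: 1946:Tue✓ 1947:Wed✓ 1948:Fri 1949:Sat 1950:Sun 1951:Mon✓ 1952:Wed✓ 1953:Thu 1954:Fri 1955:Sat 1956:Mon✓ 1957:Tue✓ 1958:Wed✓ 1959:Thu 1960:Sat …(3 more)… 1964:Thu 1965:Fri 1966:Sat 1967:Sun 1968:Tue✓ 1969:Wed✓ 1970:Thu 1971:Fri 1972:Sun 1973:Mon✓ 1974:Tue✓ 1975:Wed✓ 1976:Fri 1977:Sat 1978:Sun
Years with five Wednesdays: 1946, 1947, 1951, 1952, 1956, 1957, 1958, 1962, 1963, 1968, 1969, 1973, 1974, 1975 → 14.

14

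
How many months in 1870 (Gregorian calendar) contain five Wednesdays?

A month of length L has five Wednesdays iff its first Wednesday is on day ≤ L−28 (so day 1–3 in a 31-day month, 1–2 in a 30-day month, day 1 in a leap February).
Checking each month of 1870: Jan starts Sat (31d); Feb starts Tue (28d); Mar starts Tue (31d) ✓; Apr starts Fri (30d); May starts Sun (31d); Jun starts Wed (30d) ✓; Jul starts Fri (31d); Aug starts Mon (31d) ✓; Sep starts Thu (30d); Oct starts Sat (31d); Nov starts Tue (30d) ✓; Dec starts Thu (31d).
Five-Wednesday months: March, June, August, November → 4.

4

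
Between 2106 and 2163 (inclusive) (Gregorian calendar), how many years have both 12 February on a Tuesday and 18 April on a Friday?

2

Check each year's weekday for 12 February and 18 April:
  2106: Fri/Sun  2107: Sat/Mon  2108: Sun/Wed  2109: Tue/Thu  2110: Wed/Fri  2111: Thu/Sat  2112: Fri/Mon  2113: Sun/Tue  2114: Mon/Wed  2115: Tue/Thu  2116: Wed/Sat  2117: Fri/Sun  2118: Sat/Mon  2119: Sun/Tue  …(30 more)…  2150: Thu/Sat  2151: Fri/Sun  2152: Sat/Tue  2153: Mon/Wed  2154: Tue/Thu  2155: Wed/Fri  2156: Thu/Sun  2157: Sat/Mon  2158: Sun/Tue  2159: Mon/Wed  2160: Tue/Fri ✓  2161: Thu/Sat  2162: Fri/Sun  2163: Sat/Mon
Both conditions hold in: 2132, 2160 — 2.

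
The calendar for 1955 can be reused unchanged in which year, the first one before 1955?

Two years share a calendar iff Jan 1 falls on the same weekday and both are leap or both are common. 1955: Jan 1 is Saturday, common year.
1954: Jan 1 Friday, common
1953: Jan 1 Thursday, common
1952: Jan 1 Tuesday, leap
1951: Jan 1 Monday, common
1950: Jan 1 Sunday, common
1949: Jan 1 Saturday, common
1949 matches on both conditions.

1949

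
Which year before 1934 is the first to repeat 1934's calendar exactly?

Two years share a calendar iff Jan 1 falls on the same weekday and both are leap or both are common. 1934: Jan 1 is Monday, common year.
1933: Jan 1 Sunday, common
1932: Jan 1 Friday, leap
1931: Jan 1 Thursday, common
1930: Jan 1 Wednesday, common
1929: Jan 1 Tuesday, common
1928: Jan 1 Sunday, leap
1927: Jan 1 Saturday, common
1926: Jan 1 Friday, common
1925: Jan 1 Thursday, common
1924: Jan 1 Tuesday, leap
1923: Jan 1 Monday, common
1923 matches on both conditions.

1923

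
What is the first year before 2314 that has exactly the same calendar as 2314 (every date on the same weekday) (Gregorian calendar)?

2303

Two years share a calendar iff Jan 1 falls on the same weekday and both are leap or both are common. 2314: Jan 1 is Thursday, common year.
2313: Jan 1 Wednesday, common
2312: Jan 1 Monday, leap
2311: Jan 1 Sunday, common
2310: Jan 1 Saturday, common
2309: Jan 1 Friday, common
2308: Jan 1 Wednesday, leap
2307: Jan 1 Tuesday, common
2306: Jan 1 Monday, common
2305: Jan 1 Sunday, common
2304: Jan 1 Friday, leap
2303: Jan 1 Thursday, common
2303 matches on both conditions.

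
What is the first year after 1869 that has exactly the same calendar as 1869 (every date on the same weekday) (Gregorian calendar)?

1875

Two years share a calendar iff Jan 1 falls on the same weekday and both are leap or both are common. 1869: Jan 1 is Friday, common year.
1870: Jan 1 Saturday, common
1871: Jan 1 Sunday, common
1872: Jan 1 Monday, leap
1873: Jan 1 Wednesday, common
1874: Jan 1 Thursday, common
1875: Jan 1 Friday, common
1875 matches on both conditions.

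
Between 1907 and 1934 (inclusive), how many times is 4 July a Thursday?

4

Track 4 July's weekday year by year (advancing +1, or +2 across a Feb 29):
  1907: Thu ✓  1908: Sat (+2)  1909: Sun (+1)  1910: Mon (+1)  1911: Tue (+1)
  1912: Thu (+2) ✓  1913: Fri (+1)  1914: Sat (+1)  1915: Sun (+1)  1916: Tue (+2)
  1917: Wed (+1)  1918: Thu (+1) ✓  1919: Fri (+1)  1920: Sun (+2)  1921: Mon (+1)
  1922: Tue (+1)  1923: Wed (+1)  1924: Fri (+2)  1925: Sat (+1)  1926: Sun (+1)
  1927: Mon (+1)  1928: Wed (+2)  1929: Thu (+1) ✓  1930: Fri (+1)  1931: Sat (+1)
  1932: Mon (+2)  1933: Tue (+1)  1934: Wed (+1)
Thursday years: 1907, 1912, 1918, 1929 — 4 in total.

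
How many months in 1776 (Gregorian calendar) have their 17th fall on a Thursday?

Check the 17th of each month of 1776: Jan 17: Wed, Feb 17: Sat, Mar 17: Sun, Apr 17: Wed, May 17: Fri, Jun 17: Mon, Jul 17: Wed, Aug 17: Sat, Sep 17: Tue, Oct 17: Thu, Nov 17: Sun, Dec 17: Tue.
Thursday occurs in October — 1 month.

1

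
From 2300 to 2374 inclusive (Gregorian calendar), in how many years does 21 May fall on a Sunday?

Track 21 May's weekday year by year (advancing +1, or +2 across a Feb 29):
  2300: Mon  2301: Tue (+1)  2302: Wed (+1)  2303: Thu (+1)  2304: Sat (+2)
  2305: Sun (+1) ✓  2306: Mon (+1)  2307: Tue (+1)  2308: Thu (+2)  2309: Fri (+1)
  2310: Sat (+1)  2311: Sun (+1) ✓  2312: Tue (+2)  2313: Wed (+1)  … (47 more years) …
  2361: Sun (+1) ✓  2362: Mon (+1)  2363: Tue (+1)  2364: Thu (+2)  2365: Fri (+1)
  2366: Sat (+1)  2367: Sun (+1) ✓  2368: Tue (+2)  2369: Wed (+1)  2370: Thu (+1)
  2371: Fri (+1)  2372: Sun (+2) ✓  2373: Mon (+1)  2374: Tue (+1)
Sunday years: 2305, 2311, 2316, 2322, 2333, 2339, 2344, 2350, 2361, 2367, 2372 — 11 in total.

11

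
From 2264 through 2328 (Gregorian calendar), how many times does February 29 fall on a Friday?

Leap years in 2264–2328: 16 of them.
Feb 29 weekday advances by 5 (mod 7) from one leap year to the next four years later (or differs when a century non-leap intervenes).
Leap-day weekdays: 2264:Mon 2268:Sat 2272:Thu 2276:Tue 2280:Sun 2284:Fri✓ 2288:Wed 2292:Mon 2296:Sat 2304:Mon 2308:Sat 2312:Thu 2316:Tue 2320:Sun 2324:Fri✓ 2328:Wed
Friday: 2284, 2324 → 2.

2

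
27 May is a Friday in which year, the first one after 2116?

2118

From one year to the next, a fixed date's weekday advances by 1, or by 2 when a Feb 29 lies between the two dates.
2116: May 27 is Wednesday.
2117: Thursday (+1)
2118: Friday (+1)
27 May falls on a Friday in 2118.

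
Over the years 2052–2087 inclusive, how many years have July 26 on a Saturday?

6

Track July 26's weekday year by year (advancing +1, or +2 across a Feb 29):
  2052: Fri  2053: Sat (+1) ✓  2054: Sun (+1)  2055: Mon (+1)  2056: Wed (+2)
  2057: Thu (+1)  2058: Fri (+1)  2059: Sat (+1) ✓  2060: Mon (+2)  2061: Tue (+1)
  2062: Wed (+1)  2063: Thu (+1)  2064: Sat (+2) ✓  2065: Sun (+1)  … (8 more years) …
  2074: Thu (+1)  2075: Fri (+1)  2076: Sun (+2)  2077: Mon (+1)  2078: Tue (+1)
  2079: Wed (+1)  2080: Fri (+2)  2081: Sat (+1) ✓  2082: Sun (+1)  2083: Mon (+1)
  2084: Wed (+2)  2085: Thu (+1)  2086: Fri (+1)  2087: Sat (+1) ✓
Saturday years: 2053, 2059, 2064, 2070, 2081, 2087 — 6 in total.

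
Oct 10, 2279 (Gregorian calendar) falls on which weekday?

January 1, 2279 is a Wednesday.
October 10 is day 283 of the year, i.e. 282 days after Jan 1.
282 mod 7 = 2, so advance 2 weekdays from Wednesday: Friday.

Friday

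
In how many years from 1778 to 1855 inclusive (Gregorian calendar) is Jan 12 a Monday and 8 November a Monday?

3

Check each year's weekday for Jan 12 and 8 November:
  1778: Mon/Sun  1779: Tue/Mon  1780: Wed/Wed  1781: Fri/Thu  1782: Sat/Fri  1783: Sun/Sat  1784: Mon/Mon ✓  1785: Wed/Tue  1786: Thu/Wed  1787: Fri/Thu  1788: Sat/Sat  1789: Mon/Sun  1790: Tue/Mon  1791: Wed/Tue  …(50 more)…  1842: Wed/Tue  1843: Thu/Wed  1844: Fri/Fri  1845: Sun/Sat  1846: Mon/Sun  1847: Tue/Mon  1848: Wed/Wed  1849: Fri/Thu  1850: Sat/Fri  1851: Sun/Sat  1852: Mon/Mon ✓  1853: Wed/Tue  1854: Thu/Wed  1855: Fri/Thu
Both conditions hold in: 1784, 1824, 1852 — 3.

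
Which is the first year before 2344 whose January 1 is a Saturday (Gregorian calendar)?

Jan 1 advances by 2 weekdays after a leap year and by 1 after a common year.
2344: Jan 1 is Saturday (leap).
2343: Friday
2342: Thursday
2341: Wednesday
2340: Monday (leap)
2339: Sunday
2338: Saturday
2338 begins on a Saturday

2338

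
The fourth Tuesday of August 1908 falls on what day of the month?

25

August 1, 1908 is a Saturday, so the first Tuesday is the 4th.
The fourth Tuesday is 4 + 21 = 25.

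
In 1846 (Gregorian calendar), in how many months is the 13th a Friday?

Check the 13th of each month of 1846: Jan 13: Tue, Feb 13: Fri, Mar 13: Fri, Apr 13: Mon, May 13: Wed, Jun 13: Sat, Jul 13: Mon, Aug 13: Thu, Sep 13: Sun, Oct 13: Tue, Nov 13: Fri, Dec 13: Sun.
Friday occurs in February, March, November — 3 months.

3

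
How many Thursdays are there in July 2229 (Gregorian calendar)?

July 2229 has 31 days and begins on Wednesday.
The first Thursday is July 2.
Thursdays fall on 2, 9, 16, 23, 30 — that's 5.

5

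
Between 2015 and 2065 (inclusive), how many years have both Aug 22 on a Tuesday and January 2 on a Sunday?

2

Check each year's weekday for Aug 22 and January 2:
  2015: Sat/Fri  2016: Mon/Sat  2017: Tue/Mon  2018: Wed/Tue  2019: Thu/Wed  2020: Sat/Thu  2021: Sun/Sat  2022: Mon/Sun  2023: Tue/Mon  2024: Thu/Tue  2025: Fri/Thu  2026: Sat/Fri  2027: Sun/Sat  2028: Tue/Sun ✓  …(23 more)…  2052: Thu/Tue  2053: Fri/Thu  2054: Sat/Fri  2055: Sun/Sat  2056: Tue/Sun ✓  2057: Wed/Tue  2058: Thu/Wed  2059: Fri/Thu  2060: Sun/Fri  2061: Mon/Sun  2062: Tue/Mon  2063: Wed/Tue  2064: Fri/Wed  2065: Sat/Fri
Both conditions hold in: 2028, 2056 — 2.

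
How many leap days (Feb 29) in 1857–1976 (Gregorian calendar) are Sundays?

4

Leap years in 1857–1976: 29 of them.
Feb 29 weekday advances by 5 (mod 7) from one leap year to the next four years later (or differs when a century non-leap intervenes).
Leap-day weekdays: 1860:Wed 1864:Mon 1868:Sat 1872:Thu 1876:Tue 1880:Sun✓ 1884:Fri 1888:Wed 1892:Mon 1896:Sat 1904:Mon 1908:Sat 1912:Thu …(3 more)… 1928:Wed 1932:Mon 1936:Sat 1940:Thu 1944:Tue 1948:Sun✓ 1952:Fri 1956:Wed 1960:Mon 1964:Sat 1968:Thu 1972:Tue 1976:Sun✓
Sunday: 1880, 1920, 1948, 1976 → 4.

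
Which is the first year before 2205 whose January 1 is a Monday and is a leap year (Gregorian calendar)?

2176

Jan 1 advances by 2 weekdays after a leap year and by 1 after a common year.
2205: Jan 1 is Tuesday.
2204: Sunday (leap)
2203: Saturday
2202: Friday
2201: Thursday
2200: Wednesday
2199: Tuesday
2198: Monday
2197: Sunday
2196: Friday (leap)
2195: Thursday
2194: Wednesday
2193: Tuesday
2192: Sunday (leap)
2191: Saturday
2190: Friday
2189: Thursday
2188: Tuesday (leap)
2187: Monday
2186: Sunday
2185: Saturday
2184: Thursday (leap)
2183: Wednesday
2182: Tuesday
2181: Monday
2180: Saturday (leap)
2179: Friday
2178: Thursday
2177: Wednesday
2176: Monday (leap)
2176 begins on a Monday and is a leap year.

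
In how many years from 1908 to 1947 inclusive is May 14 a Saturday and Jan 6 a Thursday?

Check each year's weekday for May 14 and Jan 6:
  1908: Thu/Mon  1909: Fri/Wed  1910: Sat/Thu ✓  1911: Sun/Fri  1912: Tue/Sat  1913: Wed/Mon  1914: Thu/Tue  1915: Fri/Wed  1916: Sun/Thu  1917: Mon/Sat  1918: Tue/Sun  1919: Wed/Mon  1920: Fri/Tue  1921: Sat/Thu ✓  …(12 more)…  1934: Mon/Sat  1935: Tue/Sun  1936: Thu/Mon  1937: Fri/Wed  1938: Sat/Thu ✓  1939: Sun/Fri  1940: Tue/Sat  1941: Wed/Mon  1942: Thu/Tue  1943: Fri/Wed  1944: Sun/Thu  1945: Mon/Sat  1946: Tue/Sun  1947: Wed/Mon
Both conditions hold in: 1910, 1921, 1927, 1938 — 4.

4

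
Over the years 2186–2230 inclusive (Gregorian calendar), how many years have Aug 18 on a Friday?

Track Aug 18's weekday year by year (advancing +1, or +2 across a Feb 29):
  2186: Fri ✓  2187: Sat (+1)  2188: Mon (+2)  2189: Tue (+1)  2190: Wed (+1)
  2191: Thu (+1)  2192: Sat (+2)  2193: Sun (+1)  2194: Mon (+1)  2195: Tue (+1)
  2196: Thu (+2)  2197: Fri (+1) ✓  2198: Sat (+1)  2199: Sun (+1)  … (17 more years) …
  2217: Mon (+1)  2218: Tue (+1)  2219: Wed (+1)  2220: Fri (+2) ✓  2221: Sat (+1)
  2222: Sun (+1)  2223: Mon (+1)  2224: Wed (+2)  2225: Thu (+1)  2226: Fri (+1) ✓
  2227: Sat (+1)  2228: Mon (+2)  2229: Tue (+1)  2230: Wed (+1)
Friday years: 2186, 2197, 2209, 2215, 2220, 2226 — 6 in total.

6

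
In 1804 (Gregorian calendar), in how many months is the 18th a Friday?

Check the 18th of each month of 1804: Jan 18: Wed, Feb 18: Sat, Mar 18: Sun, Apr 18: Wed, May 18: Fri, Jun 18: Mon, Jul 18: Wed, Aug 18: Sat, Sep 18: Tue, Oct 18: Thu, Nov 18: Sun, Dec 18: Tue.
Friday occurs in May — 1 month.

1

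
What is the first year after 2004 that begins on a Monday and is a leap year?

Jan 1 advances by 2 weekdays after a leap year and by 1 after a common year.
2004: Jan 1 is Thursday (leap).
2005: Saturday
2006: Sunday
2007: Monday
2008: Tuesday (leap)
2009: Thursday
2010: Friday
2011: Saturday
2012: Sunday (leap)
2013: Tuesday
2014: Wednesday
2015: Thursday
2016: Friday (leap)
2017: Sunday
2018: Monday
2019: Tuesday
2020: Wednesday (leap)
2021: Friday
2022: Saturday
2023: Sunday
2024: Monday (leap)
2024 begins on a Monday and is a leap year.

2024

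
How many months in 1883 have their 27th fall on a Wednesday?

Check the 27th of each month of 1883: Jan 27: Sat, Feb 27: Tue, Mar 27: Tue, Apr 27: Fri, May 27: Sun, Jun 27: Wed, Jul 27: Fri, Aug 27: Mon, Sep 27: Thu, Oct 27: Sat, Nov 27: Tue, Dec 27: Thu.
Wednesday occurs in June — 1 month.

1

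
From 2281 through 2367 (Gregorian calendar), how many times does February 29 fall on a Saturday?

4

Leap years in 2281–2367: 20 of them.
Feb 29 weekday advances by 5 (mod 7) from one leap year to the next four years later (or differs when a century non-leap intervenes).
Leap-day weekdays: 2284:Fri 2288:Wed 2292:Mon 2296:Sat✓ 2304:Mon 2308:Sat✓ 2312:Thu 2316:Tue 2320:Sun 2324:Fri 2328:Wed 2332:Mon 2336:Sat✓ 2340:Thu 2344:Tue 2348:Sun 2352:Fri 2356:Wed 2360:Mon 2364:Sat✓
Saturday: 2296, 2308, 2336, 2364 → 4.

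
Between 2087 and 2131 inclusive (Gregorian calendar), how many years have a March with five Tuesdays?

March has 31 days; it has five Tuesdays when Tuesday falls among the first (month-length − 28) days — i.e. when March 1 is one of Tuesday/Monday/Sunday.
March 1 by year: 2087:Sat 2088:Mon✓ 2089:Tue✓ 2090:Wed 2091:Thu 2092:Sat 2093:Sun✓ 2094:Mon✓ 2095:Tue✓ 2096:Thu 2097:Fri 2098:Sat 2099:Sun✓ 2100:Mon✓ 2101:Tue✓ …(15 more)… 2117:Mon✓ 2118:Tue✓ 2119:Wed 2120:Fri 2121:Sat 2122:Sun✓ 2123:Mon✓ 2124:Wed 2125:Thu 2126:Fri 2127:Sat 2128:Mon✓ 2129:Tue✓ 2130:Wed 2131:Thu
Years with five Tuesdays: 2088, 2089, 2093, 2094, 2095, 2099, 2100, 2101, 2105, 2106, 2107, 2111, 2112, 2116, 2117, 2118, 2122, 2123, 2128, 2129 → 20.

20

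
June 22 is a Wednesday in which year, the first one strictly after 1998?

2005

From one year to the next, a fixed date's weekday advances by 1, or by 2 when a Feb 29 lies between the two dates.
1998: June 22 is Monday.
1999: Tuesday (+1)
2000: Thursday (+2)
2001: Friday (+1)
2002: Saturday (+1)
2003: Sunday (+1)
2004: Tuesday (+2)
2005: Wednesday (+1)
June 22 falls on a Wednesday in 2005.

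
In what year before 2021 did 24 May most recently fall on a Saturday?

2014

From one year to the next, a fixed date's weekday advances by 1, or by 2 when a Feb 29 lies between the two dates.
2021: May 24 is Monday.
2020: Sunday (−1)
2019: Friday (−2)
2018: Thursday (−1)
2017: Wednesday (−1)
2016: Tuesday (−1)
2015: Sunday (−2)
2014: Saturday (−1)
24 May falls on a Saturday in 2014.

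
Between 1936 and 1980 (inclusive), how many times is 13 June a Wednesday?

Track 13 June's weekday year by year (advancing +1, or +2 across a Feb 29):
  1936: Sat  1937: Sun (+1)  1938: Mon (+1)  1939: Tue (+1)  1940: Thu (+2)
  1941: Fri (+1)  1942: Sat (+1)  1943: Sun (+1)  1944: Tue (+2)  1945: Wed (+1) ✓
  1946: Thu (+1)  1947: Fri (+1)  1948: Sun (+2)  1949: Mon (+1)  … (17 more years) …
  1967: Tue (+1)  1968: Thu (+2)  1969: Fri (+1)  1970: Sat (+1)  1971: Sun (+1)
  1972: Tue (+2)  1973: Wed (+1) ✓  1974: Thu (+1)  1975: Fri (+1)  1976: Sun (+2)
  1977: Mon (+1)  1978: Tue (+1)  1979: Wed (+1) ✓  1980: Fri (+2)
Wednesday years: 1945, 1951, 1956, 1962, 1973, 1979 — 6 in total.

6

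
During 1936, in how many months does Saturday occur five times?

A month of length L has five Saturdays iff its first Saturday is on day ≤ L−28 (so day 1–3 in a 31-day month, 1–2 in a 30-day month, day 1 in a leap February).
Checking each month of 1936: Jan starts Wed (31d); Feb starts Sat (29d) ✓; Mar starts Sun (31d); Apr starts Wed (30d); May starts Fri (31d) ✓; Jun starts Mon (30d); Jul starts Wed (31d); Aug starts Sat (31d) ✓; Sep starts Tue (30d); Oct starts Thu (31d) ✓; Nov starts Sun (30d); Dec starts Tue (31d).
Five-Saturday months: February, May, August, October → 4.

4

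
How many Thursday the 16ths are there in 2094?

2

Check the 16th of each month of 2094: Jan 16: Sat, Feb 16: Tue, Mar 16: Tue, Apr 16: Fri, May 16: Sun, Jun 16: Wed, Jul 16: Fri, Aug 16: Mon, Sep 16: Thu, Oct 16: Sat, Nov 16: Tue, Dec 16: Thu.
Thursday occurs in September, December — 2 months.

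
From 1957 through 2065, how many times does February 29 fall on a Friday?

4

Leap years in 1957–2065: 27 of them.
Feb 29 weekday advances by 5 (mod 7) from one leap year to the next four years later (or differs when a century non-leap intervenes).
Leap-day weekdays: 1960:Mon 1964:Sat 1968:Thu 1972:Tue 1976:Sun 1980:Fri✓ 1984:Wed 1988:Mon 1992:Sat 1996:Thu 2000:Tue 2004:Sun 2008:Fri✓ 2012:Wed 2016:Mon 2020:Sat 2024:Thu 2028:Tue 2032:Sun 2036:Fri✓ 2040:Wed 2044:Mon 2048:Sat 2052:Thu 2056:Tue 2060:Sun 2064:Fri✓
Friday: 1980, 2008, 2036, 2064 → 4.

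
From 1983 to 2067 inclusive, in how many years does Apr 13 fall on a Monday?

12

Track Apr 13's weekday year by year (advancing +1, or +2 across a Feb 29):
  1983: Wed  1984: Fri (+2)  1985: Sat (+1)  1986: Sun (+1)  1987: Mon (+1) ✓
  1988: Wed (+2)  1989: Thu (+1)  1990: Fri (+1)  1991: Sat (+1)  1992: Mon (+2) ✓
  1993: Tue (+1)  1994: Wed (+1)  1995: Thu (+1)  1996: Sat (+2)  … (57 more years) …
  2054: Mon (+1) ✓  2055: Tue (+1)  2056: Thu (+2)  2057: Fri (+1)  2058: Sat (+1)
  2059: Sun (+1)  2060: Tue (+2)  2061: Wed (+1)  2062: Thu (+1)  2063: Fri (+1)
  2064: Sun (+2)  2065: Mon (+1) ✓  2066: Tue (+1)  2067: Wed (+1)
Monday years: 1987, 1992, 1998, 2009, 2015, 2020, 2026, 2037, 2043, 2048, 2054, 2065 — 12 in total.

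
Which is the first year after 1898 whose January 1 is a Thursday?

1903

Jan 1 advances by 2 weekdays after a leap year and by 1 after a common year.
1898: Jan 1 is Saturday.
1899: Sunday
1900: Monday
1901: Tuesday
1902: Wednesday
1903: Thursday
1903 begins on a Thursday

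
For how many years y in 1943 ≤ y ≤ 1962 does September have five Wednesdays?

September has 30 days; it has five Wednesdays when Wednesday falls among the first (month-length − 28) days — i.e. when September 1 is one of Wednesday/Tuesday.
September 1 by year: 1943:Wed✓ 1944:Fri 1945:Sat 1946:Sun 1947:Mon 1948:Wed✓ 1949:Thu 1950:Fri 1951:Sat 1952:Mon 1953:Tue✓ 1954:Wed✓ 1955:Thu 1956:Sat 1957:Sun 1958:Mon 1959:Tue✓ 1960:Thu 1961:Fri 1962:Sat
Years with five Wednesdays: 1943, 1948, 1953, 1954, 1959 → 5.

5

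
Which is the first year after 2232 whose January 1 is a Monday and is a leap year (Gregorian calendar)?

Jan 1 advances by 2 weekdays after a leap year and by 1 after a common year.
2232: Jan 1 is Sunday (leap).
2233: Tuesday
2234: Wednesday
2235: Thursday
2236: Friday (leap)
2237: Sunday
2238: Monday
2239: Tuesday
2240: Wednesday (leap)
2241: Friday
2242: Saturday
2243: Sunday
2244: Monday (leap)
2244 begins on a Monday and is a leap year.

2244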